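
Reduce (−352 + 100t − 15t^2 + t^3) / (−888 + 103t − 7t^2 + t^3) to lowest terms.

Euclidean algorithm in ℚ[t]:
  t^3 − 15t^2 + 100t − 352 = (t^3 − 7t^2 + 103t − 888) + (−8t^2 − 3t + 536)
  t^3 − 7t^2 + 103t − 888 = (−(1/8)t + 59/64)(−8t^2 − 3t + 536) + ((11057/64)t − 11057/8)
  −8t^2 − 3t + 536 = (−(512/11057)t − 4288/11057)((11057/64)t − 11057/8) + (0)
Last nonzero remainder: (11057/64)t − 11057/8. Dividing through by 11057/64 gives the monic gcd t − 8.
Cancel t − 8 from numerator and denominator to get the reduced form.

(44 − 7t + t^2)/(111 + t + t^2)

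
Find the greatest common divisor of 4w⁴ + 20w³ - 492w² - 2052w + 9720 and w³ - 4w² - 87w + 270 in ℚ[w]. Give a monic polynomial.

w³ - 4w² - 87w + 270

Euclidean algorithm in ℚ[w]:
  4w⁴ + 20w³ - 492w² - 2052w + 9720 = (4w + 36)(w³ - 4w² - 87w + 270) + (0)
The last nonzero remainder w³ - 4w² - 87w + 270 is already monic.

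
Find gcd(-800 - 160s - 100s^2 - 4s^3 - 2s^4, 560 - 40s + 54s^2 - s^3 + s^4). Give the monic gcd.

40 + s^2

Euclidean algorithm in ℚ[s]:
  -2s^4 - 4s^3 - 100s^2 - 160s - 800 = (-2)(s^4 - s^3 + 54s^2 - 40s + 560) + (-6s^3 + 8s^2 - 240s + 320)
  s^4 - s^3 + 54s^2 - 40s + 560 = (-(1/6)s - 1/18)(-6s^3 + 8s^2 - 240s + 320) + ((130/9)s^2 + 5200/9)
  -6s^3 + 8s^2 - 240s + 320 = (-(27/65)s + 36/65)((130/9)s^2 + 5200/9) + (0)
Last nonzero remainder: (130/9)s^2 + 5200/9. Dividing through by 130/9 gives the monic gcd s^2 + 40.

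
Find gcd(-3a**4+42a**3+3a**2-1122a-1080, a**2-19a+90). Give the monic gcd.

By polynomial division,
  -3a**4+42a**3+3a**2-1122a-1080 = (-3a**2-15a-12)(a**2-19a+90) + (0)
The last nonzero remainder a**2-19a+90 is already monic.

a**2-19a+90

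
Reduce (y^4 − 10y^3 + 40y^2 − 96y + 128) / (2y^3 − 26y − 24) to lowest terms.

Repeated division with remainder:
  y^4 − 10y^3 + 40y^2 − 96y + 128 = ((1/2)y − 5)(2y^3 − 26y − 24) + (53y^2 − 214y + 8)
  2y^3 − 26y − 24 = ((2/53)y + 428/2809)(53y^2 − 214y + 8) + ((17710/2809)y − 70840/2809)
  53y^2 − 214y + 8 = ((148877/17710)y − 2809/8855)((17710/2809)y − 70840/2809) + (0)
Last nonzero remainder: (17710/2809)y − 70840/2809. Dividing through by 17710/2809 gives the monic gcd y − 4.
Cancel y − 4 from numerator and denominator to get the reduced form.

(y^3 − 6y^2 + 16y − 32)/(2y^2 + 8y + 6)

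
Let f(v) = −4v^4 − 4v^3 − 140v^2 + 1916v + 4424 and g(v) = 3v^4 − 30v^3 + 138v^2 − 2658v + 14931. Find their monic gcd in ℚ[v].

Euclidean algorithm in ℚ[v]:
  −4v^4 − 4v^3 − 140v^2 + 1916v + 4424 = (−4/3)(3v^4 − 30v^3 + 138v^2 − 2658v + 14931) + (−44v^3 + 44v^2 − 1628v + 24332)
  3v^4 − 30v^3 + 138v^2 − 2658v + 14931 = (−(3/44)v + 27/44)(−44v^3 + 44v^2 − 1628v + 24332) + (0)
Last nonzero remainder: −44v^3 + 44v^2 − 1628v + 24332. Dividing through by −44 gives the monic gcd v^3 − v^2 + 37v − 553.

v^3 − v^2 + 37v − 553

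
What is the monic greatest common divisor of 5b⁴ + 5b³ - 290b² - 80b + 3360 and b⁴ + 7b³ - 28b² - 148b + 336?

Euclidean algorithm in ℚ[b]:
  5b⁴ + 5b³ - 290b² - 80b + 3360 = (5)(b⁴ + 7b³ - 28b² - 148b + 336) + (-30b³ - 150b² + 660b + 1680)
  b⁴ + 7b³ - 28b² - 148b + 336 = (-(1/30)b - 1/15)(-30b³ - 150b² + 660b + 1680) + (-16b² - 48b + 448)
  -30b³ - 150b² + 660b + 1680 = ((15/8)b + 15/4)(-16b² - 48b + 448) + (0)
Last nonzero remainder: -16b² - 48b + 448. Dividing through by -16 gives the monic gcd b² + 3b - 28.

b² + 3b - 28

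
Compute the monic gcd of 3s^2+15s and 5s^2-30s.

s

Repeated division with remainder:
  3s^2+15s = (3/5)(5s^2-30s) + (33s)
  5s^2-30s = ((5/33)s-10/11)(33s) + (0)
Last nonzero remainder: 33s. Dividing through by 33 gives the monic gcd s.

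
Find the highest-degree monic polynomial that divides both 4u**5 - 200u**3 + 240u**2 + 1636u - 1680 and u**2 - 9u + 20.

u**2 - 9u + 20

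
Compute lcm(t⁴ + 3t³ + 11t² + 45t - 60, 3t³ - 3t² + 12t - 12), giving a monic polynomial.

t⁶ + 3t⁵ + 15t⁴ + 57t³ - 16t² + 180t - 240

By polynomial division,
  t⁴ + 3t³ + 11t² + 45t - 60 = ((1/3)t + 4/3)(3t³ - 3t² + 12t - 12) + (11t² + 33t - 44)
  3t³ - 3t² + 12t - 12 = ((3/11)t - 12/11)(11t² + 33t - 44) + (60t - 60)
  11t² + 33t - 44 = ((11/60)t + 11/15)(60t - 60) + (0)
Last nonzero remainder: 60t - 60. Dividing through by 60 gives the monic gcd t - 1.
Then lcm(f, g) = f·g / gcd(f, g); expanding and making the result monic gives the answer.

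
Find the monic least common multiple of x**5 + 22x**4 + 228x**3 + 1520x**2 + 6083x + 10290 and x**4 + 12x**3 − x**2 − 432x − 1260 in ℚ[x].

Repeated division with remainder:
  x**5 + 22x**4 + 228x**3 + 1520x**2 + 6083x + 10290 = (x + 10)(x**4 + 12x**3 − x**2 − 432x − 1260) + (109x**3 + 1962x**2 + 11663x + 22890)
  x**4 + 12x**3 − x**2 − 432x − 1260 = ((1/109)x − 6/109)(109x**3 + 1962x**2 + 11663x + 22890) + (0)
Last nonzero remainder: 109x**3 + 1962x**2 + 11663x + 22890. Dividing through by 109 gives the monic gcd x**3 + 18x**2 + 107x + 210.
Then lcm(f, g) = f·g / gcd(f, g); expanding and making the result monic gives the answer.

x**6 + 16x**5 + 96x**4 + 152x**3 − 3037x**2 − 26208x − 61740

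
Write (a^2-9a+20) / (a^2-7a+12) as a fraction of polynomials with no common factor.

(a-5)/(a-3)

Apply the Euclidean algorithm:
  a^2-9a+20 = (a^2-7a+12) + (-2a+8)
  a^2-7a+12 = (-(1/2)a+3/2)(-2a+8) + (0)
Last nonzero remainder: -2a+8. Dividing through by -2 gives the monic gcd a-4.
Cancel a-4 from numerator and denominator to get the reduced form.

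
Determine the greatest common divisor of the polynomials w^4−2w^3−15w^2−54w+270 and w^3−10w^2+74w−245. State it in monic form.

w−5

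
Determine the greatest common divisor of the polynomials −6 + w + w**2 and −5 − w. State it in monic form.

1

Apply the Euclidean algorithm:
  w**2 + w − 6 = (−w + 4)(−w − 5) + (14)
  −w − 5 = (−(1/14)w − 5/14)(14) + (0)
The last nonzero remainder is the constant 14, so the polynomials are coprime and gcd = 1.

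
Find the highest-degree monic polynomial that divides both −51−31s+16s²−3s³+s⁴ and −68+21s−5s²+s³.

17−s+s²

By polynomial division,
  s⁴−3s³+16s²−31s−51 = (s+2)(s³−5s²+21s−68) + (5s²−5s+85)
  s³−5s²+21s−68 = ((1/5)s−4/5)(5s²−5s+85) + (0)
Last nonzero remainder: 5s²−5s+85. Dividing through by 5 gives the monic gcd s²−s+17.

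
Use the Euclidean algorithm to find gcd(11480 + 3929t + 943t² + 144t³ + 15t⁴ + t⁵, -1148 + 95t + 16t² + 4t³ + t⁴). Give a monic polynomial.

287 + 48t + 8t² + t³

By polynomial division,
  t⁵ + 15t⁴ + 144t³ + 943t² + 3929t + 11480 = (t + 11)(t⁴ + 4t³ + 16t² + 95t - 1148) + (84t³ + 672t² + 4032t + 24108)
  t⁴ + 4t³ + 16t² + 95t - 1148 = ((1/84)t - 1/21)(84t³ + 672t² + 4032t + 24108) + (0)
Last nonzero remainder: 84t³ + 672t² + 4032t + 24108. Dividing through by 84 gives the monic gcd t³ + 8t² + 48t + 287.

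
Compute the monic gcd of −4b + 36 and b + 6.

Repeated division with remainder:
  −4b + 36 = (−4)(b + 6) + (60)
  b + 6 = ((1/60)b + 1/10)(60) + (0)
The last nonzero remainder is the constant 60, so the polynomials are coprime and gcd = 1.

1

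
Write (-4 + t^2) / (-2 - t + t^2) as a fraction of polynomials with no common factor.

(2 + t)/(1 + t)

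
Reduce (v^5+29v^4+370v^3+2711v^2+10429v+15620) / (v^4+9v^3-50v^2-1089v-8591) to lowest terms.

Repeated division with remainder:
  v^5+29v^4+370v^3+2711v^2+10429v+15620 = (v+20)(v^4+9v^3-50v^2-1089v-8591) + (240v^3+4800v^2+40800v+187440)
  v^4+9v^3-50v^2-1089v-8591 = ((1/240)v-11/240)(240v^3+4800v^2+40800v+187440) + (0)
Last nonzero remainder: 240v^3+4800v^2+40800v+187440. Dividing through by 240 gives the monic gcd v^3+20v^2+170v+781.
Cancel v^3+20v^2+170v+781 from numerator and denominator to get the reduced form.

(v^2+9v+20)/(v-11)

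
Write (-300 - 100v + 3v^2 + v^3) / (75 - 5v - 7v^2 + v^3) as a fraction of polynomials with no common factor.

(-100 + v^2)/(25 - 10v + v^2)

Apply the Euclidean algorithm:
  v^3 + 3v^2 - 100v - 300 = (v^3 - 7v^2 - 5v + 75) + (10v^2 - 95v - 375)
  v^3 - 7v^2 - 5v + 75 = ((1/10)v + 1/4)(10v^2 - 95v - 375) + ((225/4)v + 675/4)
  10v^2 - 95v - 375 = ((8/45)v - 20/9)((225/4)v + 675/4) + (0)
Last nonzero remainder: (225/4)v + 675/4. Dividing through by 225/4 gives the monic gcd v + 3.
Cancel v + 3 from numerator and denominator to get the reduced form.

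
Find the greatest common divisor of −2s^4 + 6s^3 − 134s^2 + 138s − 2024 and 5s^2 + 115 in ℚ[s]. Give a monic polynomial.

Repeated division with remainder:
  −2s^4 + 6s^3 − 134s^2 + 138s − 2024 = (−(2/5)s^2 + (6/5)s − 88/5)(5s^2 + 115) + (0)
Last nonzero remainder: 5s^2 + 115. Dividing through by 5 gives the monic gcd s^2 + 23.

s^2 + 23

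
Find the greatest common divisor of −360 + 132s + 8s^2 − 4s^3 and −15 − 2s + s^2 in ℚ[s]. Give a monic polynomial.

Euclidean algorithm in ℚ[s]:
  −4s^3 + 8s^2 + 132s − 360 = (−4s)(s^2 − 2s − 15) + (72s − 360)
  s^2 − 2s − 15 = ((1/72)s + 1/24)(72s − 360) + (0)
Last nonzero remainder: 72s − 360. Dividing through by 72 gives the monic gcd s − 5.

−5 + s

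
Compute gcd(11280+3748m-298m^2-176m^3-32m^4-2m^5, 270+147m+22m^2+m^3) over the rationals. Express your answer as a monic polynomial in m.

30+13m+m^2

Apply the Euclidean algorithm:
  -2m^5-32m^4-176m^3-298m^2+3748m+11280 = (-2m^2+12m-146)(m^3+22m^2+147m+270) + (1690m^2+21970m+50700)
  m^3+22m^2+147m+270 = ((1/1690)m+9/1690)(1690m^2+21970m+50700) + (0)
Last nonzero remainder: 1690m^2+21970m+50700. Dividing through by 1690 gives the monic gcd m^2+13m+30.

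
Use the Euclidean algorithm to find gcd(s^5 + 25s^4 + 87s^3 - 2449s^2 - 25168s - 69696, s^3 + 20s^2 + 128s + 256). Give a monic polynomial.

By polynomial division,
  s^5 + 25s^4 + 87s^3 - 2449s^2 - 25168s - 69696 = (s^2 + 5s - 141)(s^3 + 20s^2 + 128s + 256) + (-525s^2 - 8400s - 33600)
  s^3 + 20s^2 + 128s + 256 = (-(1/525)s - 4/525)(-525s^2 - 8400s - 33600) + (0)
Last nonzero remainder: -525s^2 - 8400s - 33600. Dividing through by -525 gives the monic gcd s^2 + 16s + 64.

s^2 + 16s + 64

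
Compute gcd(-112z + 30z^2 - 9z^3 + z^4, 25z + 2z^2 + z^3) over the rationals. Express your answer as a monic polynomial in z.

By polynomial division,
  z^4 - 9z^3 + 30z^2 - 112z = (z - 11)(z^3 + 2z^2 + 25z) + (27z^2 + 163z)
  z^3 + 2z^2 + 25z = ((1/27)z - 109/729)(27z^2 + 163z) + ((35992/729)z)
  27z^2 + 163z = ((19683/35992)z + 118827/35992)((35992/729)z) + (0)
Last nonzero remainder: (35992/729)z. Dividing through by 35992/729 gives the monic gcd z.

z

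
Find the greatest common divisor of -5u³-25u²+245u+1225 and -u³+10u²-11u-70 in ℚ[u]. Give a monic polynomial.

u-7

Repeated division with remainder:
  -5u³-25u²+245u+1225 = (5)(-u³+10u²-11u-70) + (-75u²+300u+1575)
  -u³+10u²-11u-70 = ((1/75)u-2/25)(-75u²+300u+1575) + (-8u+56)
  -75u²+300u+1575 = ((75/8)u+225/8)(-8u+56) + (0)
Last nonzero remainder: -8u+56. Dividing through by -8 gives the monic gcd u-7.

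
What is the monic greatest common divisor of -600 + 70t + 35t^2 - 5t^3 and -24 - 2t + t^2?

Euclidean algorithm in ℚ[t]:
  -5t^3 + 35t^2 + 70t - 600 = (-5t + 25)(t^2 - 2t - 24) + (0)
The last nonzero remainder t^2 - 2t - 24 is already monic.

-24 - 2t + t^2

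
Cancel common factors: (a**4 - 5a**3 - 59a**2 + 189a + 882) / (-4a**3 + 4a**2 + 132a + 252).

Repeated division with remainder:
  a**4 - 5a**3 - 59a**2 + 189a + 882 = (-(1/4)a + 1)(-4a**3 + 4a**2 + 132a + 252) + (-30a**2 + 120a + 630)
  -4a**3 + 4a**2 + 132a + 252 = ((2/15)a + 2/5)(-30a**2 + 120a + 630) + (0)
Last nonzero remainder: -30a**2 + 120a + 630. Dividing through by -30 gives the monic gcd a**2 - 4a - 21.
Cancel a**2 - 4a - 21 from numerator and denominator to get the reduced form.

(-a**2 + a + 42)/(4a + 12)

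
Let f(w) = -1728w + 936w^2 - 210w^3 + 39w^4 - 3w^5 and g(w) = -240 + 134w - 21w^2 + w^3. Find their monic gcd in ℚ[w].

Apply the Euclidean algorithm:
  -3w^5 + 39w^4 - 210w^3 + 936w^2 - 1728w = (-3w^2 - 24w - 312)(w^3 - 21w^2 + 134w - 240) + (-3120w^2 + 34320w - 74880)
  w^3 - 21w^2 + 134w - 240 = (-(1/3120)w + 1/312)(-3120w^2 + 34320w - 74880) + (0)
Last nonzero remainder: -3120w^2 + 34320w - 74880. Dividing through by -3120 gives the monic gcd w^2 - 11w + 24.

24 - 11w + w^2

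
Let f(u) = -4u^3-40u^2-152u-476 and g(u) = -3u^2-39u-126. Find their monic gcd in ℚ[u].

u+7

Repeated division with remainder:
  -4u^3-40u^2-152u-476 = ((4/3)u-4)(-3u^2-39u-126) + (-140u-980)
  -3u^2-39u-126 = ((3/140)u+9/70)(-140u-980) + (0)
Last nonzero remainder: -140u-980. Dividing through by -140 gives the monic gcd u+7.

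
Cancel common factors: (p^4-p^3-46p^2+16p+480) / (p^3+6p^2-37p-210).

By polynomial division,
  p^4-p^3-46p^2+16p+480 = (p-7)(p^3+6p^2-37p-210) + (33p^2-33p-990)
  p^3+6p^2-37p-210 = ((1/33)p+7/33)(33p^2-33p-990) + (0)
Last nonzero remainder: 33p^2-33p-990. Dividing through by 33 gives the monic gcd p^2-p-30.
Cancel p^2-p-30 from numerator and denominator to get the reduced form.

(p^2-16)/(p+7)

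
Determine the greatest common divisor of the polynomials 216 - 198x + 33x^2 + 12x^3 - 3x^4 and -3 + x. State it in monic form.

-3 + x

By polynomial division,
  -3x^4 + 12x^3 + 33x^2 - 198x + 216 = (-3x^3 + 3x^2 + 42x - 72)(x - 3) + (0)
The last nonzero remainder x - 3 is already monic.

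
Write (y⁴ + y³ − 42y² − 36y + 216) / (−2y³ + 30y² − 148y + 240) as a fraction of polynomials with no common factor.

(−y³ − 7y² + 36)/(2y² − 18y + 40)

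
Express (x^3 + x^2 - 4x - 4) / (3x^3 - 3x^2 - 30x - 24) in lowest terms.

(x - 2)/(3x - 12)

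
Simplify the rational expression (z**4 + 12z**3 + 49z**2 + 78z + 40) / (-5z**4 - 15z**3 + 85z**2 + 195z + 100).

(-z**2 - 6z - 8)/(5z**2 - 15z - 20)

By polynomial division,
  z**4 + 12z**3 + 49z**2 + 78z + 40 = (-1/5)(-5z**4 - 15z**3 + 85z**2 + 195z + 100) + (9z**3 + 66z**2 + 117z + 60)
  -5z**4 - 15z**3 + 85z**2 + 195z + 100 = (-(5/9)z + 65/27)(9z**3 + 66z**2 + 117z + 60) + (-(80/9)z**2 - (160/3)z - 400/9)
  9z**3 + 66z**2 + 117z + 60 = (-(81/80)z - 27/20)(-(80/9)z**2 - (160/3)z - 400/9) + (0)
Last nonzero remainder: -(80/9)z**2 - (160/3)z - 400/9. Dividing through by -80/9 gives the monic gcd z**2 + 6z + 5.
Cancel z**2 + 6z + 5 from numerator and denominator to get the reduced form.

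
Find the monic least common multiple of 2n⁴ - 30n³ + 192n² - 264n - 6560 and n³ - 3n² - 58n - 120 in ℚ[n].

Repeated division with remainder:
  2n⁴ - 30n³ + 192n² - 264n - 6560 = (2n - 24)(n³ - 3n² - 58n - 120) + (236n² - 1416n - 9440)
  n³ - 3n² - 58n - 120 = ((1/236)n + 3/236)(236n² - 1416n - 9440) + (0)
Last nonzero remainder: 236n² - 1416n - 9440. Dividing through by 236 gives the monic gcd n² - 6n - 40.
Then lcm(f, g) = f·g / gcd(f, g); expanding and making the result monic gives the answer.

n⁵ - 12n⁴ + 51n³ + 156n² - 3676n - 9840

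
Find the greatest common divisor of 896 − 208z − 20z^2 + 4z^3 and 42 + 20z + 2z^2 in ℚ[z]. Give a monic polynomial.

Euclidean algorithm in ℚ[z]:
  4z^3 − 20z^2 − 208z + 896 = (2z − 30)(2z^2 + 20z + 42) + (308z + 2156)
  2z^2 + 20z + 42 = ((1/154)z + 3/154)(308z + 2156) + (0)
Last nonzero remainder: 308z + 2156. Dividing through by 308 gives the monic gcd z + 7.

7 + z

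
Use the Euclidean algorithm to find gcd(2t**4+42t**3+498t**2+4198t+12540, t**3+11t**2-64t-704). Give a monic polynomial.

t+11

By polynomial division,
  2t**4+42t**3+498t**2+4198t+12540 = (2t+20)(t**3+11t**2-64t-704) + (406t**2+6886t+26620)
  t**3+11t**2-64t-704 = ((1/406)t-605/41209)(406t**2+6886t+26620) + (-(1173276/41209)t-12906036/41209)
  406t**2+6886t+26620 = (-(8365427/586638)t-24931445/293319)(-(1173276/41209)t-12906036/41209) + (0)
Last nonzero remainder: -(1173276/41209)t-12906036/41209. Dividing through by -1173276/41209 gives the monic gcd t+11.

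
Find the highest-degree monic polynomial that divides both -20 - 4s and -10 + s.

1

Apply the Euclidean algorithm:
  -4s - 20 = (-4)(s - 10) + (-60)
  s - 10 = (-(1/60)s + 1/6)(-60) + (0)
The last nonzero remainder is the constant -60, so the polynomials are coprime and gcd = 1.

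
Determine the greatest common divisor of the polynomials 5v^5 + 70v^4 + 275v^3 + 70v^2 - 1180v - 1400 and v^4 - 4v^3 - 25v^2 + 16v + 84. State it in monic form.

v^2 - 4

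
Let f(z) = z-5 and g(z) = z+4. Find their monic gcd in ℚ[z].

By polynomial division,
  z-5 = (z+4) + (-9)
  z+4 = (-(1/9)z-4/9)(-9) + (0)
The last nonzero remainder is the constant -9, so the polynomials are coprime and gcd = 1.

1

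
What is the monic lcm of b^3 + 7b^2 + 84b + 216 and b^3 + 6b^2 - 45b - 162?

Euclidean algorithm in ℚ[b]:
  b^3 + 7b^2 + 84b + 216 = (b^3 + 6b^2 - 45b - 162) + (b^2 + 129b + 378)
  b^3 + 6b^2 - 45b - 162 = (b - 123)(b^2 + 129b + 378) + (15444b + 46332)
  b^2 + 129b + 378 = ((1/15444)b + 7/858)(15444b + 46332) + (0)
Last nonzero remainder: 15444b + 46332. Dividing through by 15444 gives the monic gcd b + 3.
Then lcm(f, g) = f·g / gcd(f, g); expanding and making the result monic gives the answer.

b^5 + 10b^4 + 51b^3 + 90b^2 - 3888b - 11664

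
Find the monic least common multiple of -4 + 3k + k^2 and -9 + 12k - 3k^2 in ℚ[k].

12 - 13k + k^3

Repeated division with remainder:
  k^2 + 3k - 4 = (-1/3)(-3k^2 + 12k - 9) + (7k - 7)
  -3k^2 + 12k - 9 = (-(3/7)k + 9/7)(7k - 7) + (0)
Last nonzero remainder: 7k - 7. Dividing through by 7 gives the monic gcd k - 1.
Then lcm(f, g) = f·g / gcd(f, g); expanding and making the result monic gives the answer.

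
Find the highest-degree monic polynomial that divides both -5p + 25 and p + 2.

1

By polynomial division,
  -5p + 25 = (-5)(p + 2) + (35)
  p + 2 = ((1/35)p + 2/35)(35) + (0)
The last nonzero remainder is the constant 35, so the polynomials are coprime and gcd = 1.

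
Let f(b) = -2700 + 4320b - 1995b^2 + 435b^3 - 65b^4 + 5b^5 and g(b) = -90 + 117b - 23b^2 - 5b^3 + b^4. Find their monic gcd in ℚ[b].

Repeated division with remainder:
  5b^5 - 65b^4 + 435b^3 - 1995b^2 + 4320b - 2700 = (5b - 40)(b^4 - 5b^3 - 23b^2 + 117b - 90) + (350b^3 - 3500b^2 + 9450b - 6300)
  b^4 - 5b^3 - 23b^2 + 117b - 90 = ((1/350)b + 1/70)(350b^3 - 3500b^2 + 9450b - 6300) + (0)
Last nonzero remainder: 350b^3 - 3500b^2 + 9450b - 6300. Dividing through by 350 gives the monic gcd b^3 - 10b^2 + 27b - 18.

-18 + 27b - 10b^2 + b^3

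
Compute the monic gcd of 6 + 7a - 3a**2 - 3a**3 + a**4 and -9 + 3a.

Apply the Euclidean algorithm:
  a**4 - 3a**3 - 3a**2 + 7a + 6 = ((1/3)a**3 - a - 2/3)(3a - 9) + (0)
Last nonzero remainder: 3a - 9. Dividing through by 3 gives the monic gcd a - 3.

-3 + a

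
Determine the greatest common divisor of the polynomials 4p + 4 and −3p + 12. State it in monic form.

1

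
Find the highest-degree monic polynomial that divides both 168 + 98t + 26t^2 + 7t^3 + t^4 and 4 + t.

4 + t

Repeated division with remainder:
  t^4 + 7t^3 + 26t^2 + 98t + 168 = (t^3 + 3t^2 + 14t + 42)(t + 4) + (0)
The last nonzero remainder t + 4 is already monic.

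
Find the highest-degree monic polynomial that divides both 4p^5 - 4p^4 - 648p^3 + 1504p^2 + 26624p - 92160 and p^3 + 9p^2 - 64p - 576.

p^2 + p - 72

Repeated division with remainder:
  4p^5 - 4p^4 - 648p^3 + 1504p^2 + 26624p - 92160 = (4p^2 - 40p - 32)(p^3 + 9p^2 - 64p - 576) + (1536p^2 + 1536p - 110592)
  p^3 + 9p^2 - 64p - 576 = ((1/1536)p + 1/192)(1536p^2 + 1536p - 110592) + (0)
Last nonzero remainder: 1536p^2 + 1536p - 110592. Dividing through by 1536 gives the monic gcd p^2 + p - 72.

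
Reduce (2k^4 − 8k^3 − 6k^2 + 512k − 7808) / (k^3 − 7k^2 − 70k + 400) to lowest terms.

(2k^3 − 24k^2 + 186k − 976)/(k^2 − 15k + 50)

By polynomial division,
  2k^4 − 8k^3 − 6k^2 + 512k − 7808 = (2k + 6)(k^3 − 7k^2 − 70k + 400) + (176k^2 + 132k − 10208)
  k^3 − 7k^2 − 70k + 400 = ((1/176)k − 31/704)(176k^2 + 132k − 10208) + (−(99/16)k − 99/2)
  176k^2 + 132k − 10208 = (−(256/9)k + 1856/9)(−(99/16)k − 99/2) + (0)
Last nonzero remainder: −(99/16)k − 99/2. Dividing through by −99/16 gives the monic gcd k + 8.
Cancel k + 8 from numerator and denominator to get the reduced form.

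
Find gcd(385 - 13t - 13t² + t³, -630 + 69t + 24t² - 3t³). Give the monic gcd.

-35 - 2t + t²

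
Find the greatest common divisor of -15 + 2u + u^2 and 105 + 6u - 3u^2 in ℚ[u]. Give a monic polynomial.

5 + u

Euclidean algorithm in ℚ[u]:
  u^2 + 2u - 15 = (-1/3)(-3u^2 + 6u + 105) + (4u + 20)
  -3u^2 + 6u + 105 = (-(3/4)u + 21/4)(4u + 20) + (0)
Last nonzero remainder: 4u + 20. Dividing through by 4 gives the monic gcd u + 5.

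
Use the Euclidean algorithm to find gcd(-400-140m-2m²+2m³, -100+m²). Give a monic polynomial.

-10+m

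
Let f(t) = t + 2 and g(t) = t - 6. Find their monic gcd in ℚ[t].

1

Repeated division with remainder:
  t + 2 = (t - 6) + (8)
  t - 6 = ((1/8)t - 3/4)(8) + (0)
The last nonzero remainder is the constant 8, so the polynomials are coprime and gcd = 1.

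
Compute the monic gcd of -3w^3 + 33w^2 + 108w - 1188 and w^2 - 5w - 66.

w^2 - 5w - 66

Repeated division with remainder:
  -3w^3 + 33w^2 + 108w - 1188 = (-3w + 18)(w^2 - 5w - 66) + (0)
The last nonzero remainder w^2 - 5w - 66 is already monic.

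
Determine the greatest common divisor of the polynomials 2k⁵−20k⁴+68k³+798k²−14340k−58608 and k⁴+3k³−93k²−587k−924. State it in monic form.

k²−7k−44

By polynomial division,
  2k⁵−20k⁴+68k³+798k²−14340k−58608 = (2k−26)(k⁴+3k³−93k²−587k−924) + (332k³−446k²−27754k−82632)
  k⁴+3k³−93k²−587k−924 = ((1/332)k+721/55112)(332k³−446k²−27754k−82632) + (−(98343/27556)k²+(688401/27556)k+1081773/6889)
  332k³−446k²−27754k−82632 = (−(9148592/98343)k−17250056/32781)(−(98343/27556)k²+(688401/27556)k+1081773/6889) + (0)
Last nonzero remainder: −(98343/27556)k²+(688401/27556)k+1081773/6889. Dividing through by −98343/27556 gives the monic gcd k²−7k−44.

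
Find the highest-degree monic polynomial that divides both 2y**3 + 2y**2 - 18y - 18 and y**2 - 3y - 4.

y + 1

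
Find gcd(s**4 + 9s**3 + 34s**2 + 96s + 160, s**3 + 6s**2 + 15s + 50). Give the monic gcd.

Euclidean algorithm in ℚ[s]:
  s**4 + 9s**3 + 34s**2 + 96s + 160 = (s + 3)(s**3 + 6s**2 + 15s + 50) + (s**2 + s + 10)
  s**3 + 6s**2 + 15s + 50 = (s + 5)(s**2 + s + 10) + (0)
The last nonzero remainder s**2 + s + 10 is already monic.

s**2 + s + 10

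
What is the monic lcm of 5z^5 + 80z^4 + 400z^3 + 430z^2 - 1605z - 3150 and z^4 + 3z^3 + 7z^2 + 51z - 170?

z^7 + 16z^6 + 97z^5 + 358z^4 + 1039z^3 + 832z^2 - 5457z - 10710

By polynomial division,
  5z^5 + 80z^4 + 400z^3 + 430z^2 - 1605z - 3150 = (5z + 65)(z^4 + 3z^3 + 7z^2 + 51z - 170) + (170z^3 - 280z^2 - 4070z + 7900)
  z^4 + 3z^3 + 7z^2 + 51z - 170 = ((1/170)z + 79/2890)(170z^3 - 280z^2 - 4070z + 7900) + ((11154/289)z^2 + (33462/289)z - 111540/289)
  170z^3 - 280z^2 - 4070z + 7900 = ((24565/5577)z - 114155/5577)((11154/289)z^2 + (33462/289)z - 111540/289) + (0)
Last nonzero remainder: (11154/289)z^2 + (33462/289)z - 111540/289. Dividing through by 11154/289 gives the monic gcd z^2 + 3z - 10.
Then lcm(f, g) = f·g / gcd(f, g); expanding and making the result monic gives the answer.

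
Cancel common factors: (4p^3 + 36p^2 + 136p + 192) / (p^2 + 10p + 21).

(4p^2 + 24p + 64)/(p + 7)

Euclidean algorithm in ℚ[p]:
  4p^3 + 36p^2 + 136p + 192 = (4p − 4)(p^2 + 10p + 21) + (92p + 276)
  p^2 + 10p + 21 = ((1/92)p + 7/92)(92p + 276) + (0)
Last nonzero remainder: 92p + 276. Dividing through by 92 gives the monic gcd p + 3.
Cancel p + 3 from numerator and denominator to get the reduced form.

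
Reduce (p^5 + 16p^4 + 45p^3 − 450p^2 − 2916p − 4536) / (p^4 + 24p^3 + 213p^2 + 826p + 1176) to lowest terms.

(p^3 + 3p^2 − 36p − 108)/(p^2 + 11p + 28)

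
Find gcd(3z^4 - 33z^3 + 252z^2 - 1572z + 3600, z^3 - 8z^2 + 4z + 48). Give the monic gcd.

z^2 - 10z + 24

By polynomial division,
  3z^4 - 33z^3 + 252z^2 - 1572z + 3600 = (3z - 9)(z^3 - 8z^2 + 4z + 48) + (168z^2 - 1680z + 4032)
  z^3 - 8z^2 + 4z + 48 = ((1/168)z + 1/84)(168z^2 - 1680z + 4032) + (0)
Last nonzero remainder: 168z^2 - 1680z + 4032. Dividing through by 168 gives the monic gcd z^2 - 10z + 24.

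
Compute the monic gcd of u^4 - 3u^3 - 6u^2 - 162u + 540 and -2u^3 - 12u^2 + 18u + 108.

u - 3

Repeated division with remainder:
  u^4 - 3u^3 - 6u^2 - 162u + 540 = (-(1/2)u + 9/2)(-2u^3 - 12u^2 + 18u + 108) + (57u^2 - 189u + 54)
  -2u^3 - 12u^2 + 18u + 108 = (-(2/57)u - 118/361)(57u^2 - 189u + 54) + (-(15120/361)u + 45360/361)
  57u^2 - 189u + 54 = (-(6859/5040)u + 361/840)(-(15120/361)u + 45360/361) + (0)
Last nonzero remainder: -(15120/361)u + 45360/361. Dividing through by -15120/361 gives the monic gcd u - 3.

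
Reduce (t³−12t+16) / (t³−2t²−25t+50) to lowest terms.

(t²+2t−8)/(t²−25)

By polynomial division,
  t³−12t+16 = (t³−2t²−25t+50) + (2t²+13t−34)
  t³−2t²−25t+50 = ((1/2)t−17/4)(2t²+13t−34) + ((189/4)t−189/2)
  2t²+13t−34 = ((8/189)t+68/189)((189/4)t−189/2) + (0)
Last nonzero remainder: (189/4)t−189/2. Dividing through by 189/4 gives the monic gcd t−2.
Cancel t−2 from numerator and denominator to get the reduced form.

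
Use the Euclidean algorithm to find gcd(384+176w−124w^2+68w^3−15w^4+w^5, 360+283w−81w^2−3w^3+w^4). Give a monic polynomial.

By polynomial division,
  w^5−15w^4+68w^3−124w^2+176w+384 = (w−12)(w^4−3w^3−81w^2+283w+360) + (113w^3−1379w^2+3212w+4704)
  w^4−3w^3−81w^2+283w+360 = ((1/113)w+1040/12769)(113w^3−1379w^2+3212w+4704) + ((36915/12769)w^2−(258405/12769)w−295320/12769)
  113w^3−1379w^2+3212w+4704 = ((1442897/36915)w−2502724/12305)((36915/12769)w^2−(258405/12769)w−295320/12769) + (0)
Last nonzero remainder: (36915/12769)w^2−(258405/12769)w−295320/12769. Dividing through by 36915/12769 gives the monic gcd w^2−7w−8.

−8−7w+w^2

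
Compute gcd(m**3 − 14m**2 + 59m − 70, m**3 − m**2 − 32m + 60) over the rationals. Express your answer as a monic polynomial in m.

Apply the Euclidean algorithm:
  m**3 − 14m**2 + 59m − 70 = (m**3 − m**2 − 32m + 60) + (−13m**2 + 91m − 130)
  m**3 − m**2 − 32m + 60 = (−(1/13)m − 6/13)(−13m**2 + 91m − 130) + (0)
Last nonzero remainder: −13m**2 + 91m − 130. Dividing through by −13 gives the monic gcd m**2 − 7m + 10.

m**2 − 7m + 10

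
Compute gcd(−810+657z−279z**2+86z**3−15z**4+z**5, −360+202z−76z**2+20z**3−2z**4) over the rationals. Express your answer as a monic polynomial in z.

−45+14z−6z**2+z**3

Apply the Euclidean algorithm:
  z**5−15z**4+86z**3−279z**2+657z−810 = (−(1/2)z+5/2)(−2z**4+20z**3−76z**2+202z−360) + (−2z**3+12z**2−28z+90)
  −2z**4+20z**3−76z**2+202z−360 = (z−4)(−2z**3+12z**2−28z+90) + (0)
Last nonzero remainder: −2z**3+12z**2−28z+90. Dividing through by −2 gives the monic gcd z**3−6z**2+14z−45.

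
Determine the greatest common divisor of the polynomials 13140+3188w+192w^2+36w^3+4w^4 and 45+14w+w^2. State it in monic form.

Apply the Euclidean algorithm:
  4w^4+36w^3+192w^2+3188w+13140 = (4w^2−20w+292)(w^2+14w+45) + (0)
The last nonzero remainder w^2+14w+45 is already monic.

45+14w+w^2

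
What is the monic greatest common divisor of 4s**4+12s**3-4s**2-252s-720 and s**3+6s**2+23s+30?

Euclidean algorithm in ℚ[s]:
  4s**4+12s**3-4s**2-252s-720 = (4s-12)(s**3+6s**2+23s+30) + (-24s**2-96s-360)
  s**3+6s**2+23s+30 = (-(1/24)s-1/12)(-24s**2-96s-360) + (0)
Last nonzero remainder: -24s**2-96s-360. Dividing through by -24 gives the monic gcd s**2+4s+15.

s**2+4s+15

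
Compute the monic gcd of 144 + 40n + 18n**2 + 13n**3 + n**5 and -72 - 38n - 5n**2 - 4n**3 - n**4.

18 + 5n + n**3

Repeated division with remainder:
  n**5 + 13n**3 + 18n**2 + 40n + 144 = (-n + 4)(-n**4 - 4n**3 - 5n**2 - 38n - 72) + (24n**3 + 120n + 432)
  -n**4 - 4n**3 - 5n**2 - 38n - 72 = (-(1/24)n - 1/6)(24n**3 + 120n + 432) + (0)
Last nonzero remainder: 24n**3 + 120n + 432. Dividing through by 24 gives the monic gcd n**3 + 5n + 18.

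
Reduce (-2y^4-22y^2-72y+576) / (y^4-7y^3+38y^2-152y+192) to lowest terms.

Repeated division with remainder:
  -2y^4-22y^2-72y+576 = (-2)(y^4-7y^3+38y^2-152y+192) + (-14y^3+54y^2-376y+960)
  y^4-7y^3+38y^2-152y+192 = (-(1/14)y+11/49)(-14y^3+54y^2-376y+960) + (-(48/49)y^2+(48/49)y-1152/49)
  -14y^3+54y^2-376y+960 = ((343/24)y-245/6)(-(48/49)y^2+(48/49)y-1152/49) + (0)
Last nonzero remainder: -(48/49)y^2+(48/49)y-1152/49. Dividing through by -48/49 gives the monic gcd y^2-y+24.
Cancel y^2-y+24 from numerator and denominator to get the reduced form.

(-2y^2-2y+24)/(y^2-6y+8)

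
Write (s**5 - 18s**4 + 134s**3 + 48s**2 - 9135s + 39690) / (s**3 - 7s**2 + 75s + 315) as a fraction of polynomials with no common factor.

By polynomial division,
  s**5 - 18s**4 + 134s**3 + 48s**2 - 9135s + 39690 = (s**2 - 11s - 18)(s**3 - 7s**2 + 75s + 315) + (432s**2 - 4320s + 45360)
  s**3 - 7s**2 + 75s + 315 = ((1/432)s + 1/144)(432s**2 - 4320s + 45360) + (0)
Last nonzero remainder: 432s**2 - 4320s + 45360. Dividing through by 432 gives the monic gcd s**2 - 10s + 105.
Cancel s**2 - 10s + 105 from numerator and denominator to get the reduced form.

(s**3 - 8s**2 - 51s + 378)/(s + 3)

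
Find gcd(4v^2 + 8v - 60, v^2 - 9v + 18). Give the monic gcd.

v - 3

Repeated division with remainder:
  4v^2 + 8v - 60 = (4)(v^2 - 9v + 18) + (44v - 132)
  v^2 - 9v + 18 = ((1/44)v - 3/22)(44v - 132) + (0)
Last nonzero remainder: 44v - 132. Dividing through by 44 gives the monic gcd v - 3.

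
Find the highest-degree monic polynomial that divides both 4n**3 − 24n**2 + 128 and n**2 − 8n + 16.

By polynomial division,
  4n**3 − 24n**2 + 128 = (4n + 8)(n**2 − 8n + 16) + (0)
The last nonzero remainder n**2 − 8n + 16 is already monic.

n**2 − 8n + 16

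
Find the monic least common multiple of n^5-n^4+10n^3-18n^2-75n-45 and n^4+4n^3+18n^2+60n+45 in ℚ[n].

n^6+2n^5+7n^4+12n^3-129n^2-270n-135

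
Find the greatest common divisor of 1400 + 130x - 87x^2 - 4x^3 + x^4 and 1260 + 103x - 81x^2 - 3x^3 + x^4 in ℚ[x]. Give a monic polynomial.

-140 - 27x + 6x^2 + x^3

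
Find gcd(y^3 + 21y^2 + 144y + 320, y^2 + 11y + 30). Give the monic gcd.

y + 5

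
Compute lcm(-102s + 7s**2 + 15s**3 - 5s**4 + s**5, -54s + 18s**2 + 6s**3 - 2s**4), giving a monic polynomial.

918s - 63s**2 - 237s**3 + 52s**4 + 6s**5 - 5s**6 + s**7

Apply the Euclidean algorithm:
  s**5 - 5s**4 + 15s**3 + 7s**2 - 102s = (-(1/2)s + 1)(-2s**4 + 6s**3 + 18s**2 - 54s) + (18s**3 - 38s**2 - 48s)
  -2s**4 + 6s**3 + 18s**2 - 54s = (-(1/9)s + 8/81)(18s**3 - 38s**2 - 48s) + ((1330/81)s**2 - (1330/27)s)
  18s**3 - 38s**2 - 48s = ((729/665)s + 648/665)((1330/81)s**2 - (1330/27)s) + (0)
Last nonzero remainder: (1330/81)s**2 - (1330/27)s. Dividing through by 1330/81 gives the monic gcd s**2 - 3s.
Then lcm(f, g) = f·g / gcd(f, g); expanding and making the result monic gives the answer.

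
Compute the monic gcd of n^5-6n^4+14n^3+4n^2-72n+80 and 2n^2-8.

n^2-4

Repeated division with remainder:
  n^5-6n^4+14n^3+4n^2-72n+80 = ((1/2)n^3-3n^2+9n-10)(2n^2-8) + (0)
Last nonzero remainder: 2n^2-8. Dividing through by 2 gives the monic gcd n^2-4.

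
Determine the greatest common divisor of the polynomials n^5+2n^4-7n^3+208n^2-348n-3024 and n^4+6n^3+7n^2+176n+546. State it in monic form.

Repeated division with remainder:
  n^5+2n^4-7n^3+208n^2-348n-3024 = (n-4)(n^4+6n^3+7n^2+176n+546) + (10n^3+60n^2-190n-840)
  n^4+6n^3+7n^2+176n+546 = ((1/10)n)(10n^3+60n^2-190n-840) + (26n^2+260n+546)
  10n^3+60n^2-190n-840 = ((5/13)n-20/13)(26n^2+260n+546) + (0)
Last nonzero remainder: 26n^2+260n+546. Dividing through by 26 gives the monic gcd n^2+10n+21.

n^2+10n+21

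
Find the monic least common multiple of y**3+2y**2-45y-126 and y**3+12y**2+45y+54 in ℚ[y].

y**4+5y**3-39y**2-261y-378

By polynomial division,
  y**3+2y**2-45y-126 = (y**3+12y**2+45y+54) + (-10y**2-90y-180)
  y**3+12y**2+45y+54 = (-(1/10)y-3/10)(-10y**2-90y-180) + (0)
Last nonzero remainder: -10y**2-90y-180. Dividing through by -10 gives the monic gcd y**2+9y+18.
Then lcm(f, g) = f·g / gcd(f, g); expanding and making the result monic gives the answer.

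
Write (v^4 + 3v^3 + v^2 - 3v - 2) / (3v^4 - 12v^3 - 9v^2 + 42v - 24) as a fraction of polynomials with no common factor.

(v^2 + 2v + 1)/(3v^2 - 15v + 12)

By polynomial division,
  v^4 + 3v^3 + v^2 - 3v - 2 = (1/3)(3v^4 - 12v^3 - 9v^2 + 42v - 24) + (7v^3 + 4v^2 - 17v + 6)
  3v^4 - 12v^3 - 9v^2 + 42v - 24 = ((3/7)v - 96/49)(7v^3 + 4v^2 - 17v + 6) + ((300/49)v^2 + (300/49)v - 600/49)
  7v^3 + 4v^2 - 17v + 6 = ((343/300)v - 49/100)((300/49)v^2 + (300/49)v - 600/49) + (0)
Last nonzero remainder: (300/49)v^2 + (300/49)v - 600/49. Dividing through by 300/49 gives the monic gcd v^2 + v - 2.
Cancel v^2 + v - 2 from numerator and denominator to get the reduced form.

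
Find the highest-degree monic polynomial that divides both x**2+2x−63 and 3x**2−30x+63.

Repeated division with remainder:
  x**2+2x−63 = (1/3)(3x**2−30x+63) + (12x−84)
  3x**2−30x+63 = ((1/4)x−3/4)(12x−84) + (0)
Last nonzero remainder: 12x−84. Dividing through by 12 gives the monic gcd x−7.

x−7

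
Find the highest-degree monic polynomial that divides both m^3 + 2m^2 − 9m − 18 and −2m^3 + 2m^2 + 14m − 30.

By polynomial division,
  m^3 + 2m^2 − 9m − 18 = (−1/2)(−2m^3 + 2m^2 + 14m − 30) + (3m^2 − 2m − 33)
  −2m^3 + 2m^2 + 14m − 30 = (−(2/3)m + 2/9)(3m^2 − 2m − 33) + (−(68/9)m − 68/3)
  3m^2 − 2m − 33 = (−(27/68)m + 99/68)(−(68/9)m − 68/3) + (0)
Last nonzero remainder: −(68/9)m − 68/3. Dividing through by −68/9 gives the monic gcd m + 3.

m + 3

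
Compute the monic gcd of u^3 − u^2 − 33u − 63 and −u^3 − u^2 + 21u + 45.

By polynomial division,
  u^3 − u^2 − 33u − 63 = (−1)(−u^3 − u^2 + 21u + 45) + (−2u^2 − 12u − 18)
  −u^3 − u^2 + 21u + 45 = ((1/2)u − 5/2)(−2u^2 − 12u − 18) + (0)
Last nonzero remainder: −2u^2 − 12u − 18. Dividing through by −2 gives the monic gcd u^2 + 6u + 9.

u^2 + 6u + 9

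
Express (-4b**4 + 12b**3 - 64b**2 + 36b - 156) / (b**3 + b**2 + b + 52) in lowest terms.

(-4b**2 - 12)/(b + 4)

Apply the Euclidean algorithm:
  -4b**4 + 12b**3 - 64b**2 + 36b - 156 = (-4b + 16)(b**3 + b**2 + b + 52) + (-76b**2 + 228b - 988)
  b**3 + b**2 + b + 52 = (-(1/76)b - 1/19)(-76b**2 + 228b - 988) + (0)
Last nonzero remainder: -76b**2 + 228b - 988. Dividing through by -76 gives the monic gcd b**2 - 3b + 13.
Cancel b**2 - 3b + 13 from numerator and denominator to get the reduced form.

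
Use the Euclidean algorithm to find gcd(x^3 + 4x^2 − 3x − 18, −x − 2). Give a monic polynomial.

1

Euclidean algorithm in ℚ[x]:
  x^3 + 4x^2 − 3x − 18 = (−x^2 − 2x + 7)(−x − 2) + (−4)
  −x − 2 = ((1/4)x + 1/2)(−4) + (0)
The last nonzero remainder is the constant −4, so the polynomials are coprime and gcd = 1.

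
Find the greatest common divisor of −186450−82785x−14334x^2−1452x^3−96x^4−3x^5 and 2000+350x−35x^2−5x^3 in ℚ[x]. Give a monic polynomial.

By polynomial division,
  −3x^5−96x^4−1452x^3−14334x^2−82785x−186450 = ((3/5)x^2+15x+1137/5)(−5x^3−35x^2+350x+2000) + (−12825x^2−192375x−641250)
  −5x^3−35x^2+350x+2000 = ((1/2565)x−8/2565)(−12825x^2−192375x−641250) + (0)
Last nonzero remainder: −12825x^2−192375x−641250. Dividing through by −12825 gives the monic gcd x^2+15x+50.

50+15x+x^2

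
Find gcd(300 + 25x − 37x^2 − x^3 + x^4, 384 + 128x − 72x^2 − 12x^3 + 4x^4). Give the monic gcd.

−12 − x + x^2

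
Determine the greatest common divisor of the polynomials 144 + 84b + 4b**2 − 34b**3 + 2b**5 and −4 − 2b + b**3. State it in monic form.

Apply the Euclidean algorithm:
  2b**5 − 34b**3 + 4b**2 + 84b + 144 = (2b**2 − 30)(b**3 − 2b − 4) + (12b**2 + 24b + 24)
  b**3 − 2b − 4 = ((1/12)b − 1/6)(12b**2 + 24b + 24) + (0)
Last nonzero remainder: 12b**2 + 24b + 24. Dividing through by 12 gives the monic gcd b**2 + 2b + 2.

2 + 2b + b**2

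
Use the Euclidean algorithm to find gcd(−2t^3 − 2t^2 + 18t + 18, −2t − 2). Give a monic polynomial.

t + 1

By polynomial division,
  −2t^3 − 2t^2 + 18t + 18 = (t^2 − 9)(−2t − 2) + (0)
Last nonzero remainder: −2t − 2. Dividing through by −2 gives the monic gcd t + 1.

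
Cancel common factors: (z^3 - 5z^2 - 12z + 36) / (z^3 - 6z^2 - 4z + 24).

Apply the Euclidean algorithm:
  z^3 - 5z^2 - 12z + 36 = (z^3 - 6z^2 - 4z + 24) + (z^2 - 8z + 12)
  z^3 - 6z^2 - 4z + 24 = (z + 2)(z^2 - 8z + 12) + (0)
The last nonzero remainder z^2 - 8z + 12 is already monic.
Cancel z^2 - 8z + 12 from numerator and denominator to get the reduced form.

(z + 3)/(z + 2)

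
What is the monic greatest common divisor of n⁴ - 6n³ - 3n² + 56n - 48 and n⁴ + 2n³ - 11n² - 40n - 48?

By polynomial division,
  n⁴ - 6n³ - 3n² + 56n - 48 = (n⁴ + 2n³ - 11n² - 40n - 48) + (-8n³ + 8n² + 96n)
  n⁴ + 2n³ - 11n² - 40n - 48 = (-(1/8)n - 3/8)(-8n³ + 8n² + 96n) + (4n² - 4n - 48)
  -8n³ + 8n² + 96n = (-2n)(4n² - 4n - 48) + (0)
Last nonzero remainder: 4n² - 4n - 48. Dividing through by 4 gives the monic gcd n² - n - 12.

n² - n - 12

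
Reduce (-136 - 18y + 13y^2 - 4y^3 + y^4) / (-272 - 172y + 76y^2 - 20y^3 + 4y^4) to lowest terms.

(2 + y)/(4 + 4y)

Euclidean algorithm in ℚ[y]:
  y^4 - 4y^3 + 13y^2 - 18y - 136 = (1/4)(4y^4 - 20y^3 + 76y^2 - 172y - 272) + (y^3 - 6y^2 + 25y - 68)
  4y^4 - 20y^3 + 76y^2 - 172y - 272 = (4y + 4)(y^3 - 6y^2 + 25y - 68) + (0)
The last nonzero remainder y^3 - 6y^2 + 25y - 68 is already monic.
Cancel y^3 - 6y^2 + 25y - 68 from numerator and denominator to get the reduced form.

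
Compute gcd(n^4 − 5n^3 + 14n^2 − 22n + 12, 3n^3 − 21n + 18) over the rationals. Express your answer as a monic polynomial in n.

n^2 − 3n + 2

Repeated division with remainder:
  n^4 − 5n^3 + 14n^2 − 22n + 12 = ((1/3)n − 5/3)(3n^3 − 21n + 18) + (21n^2 − 63n + 42)
  3n^3 − 21n + 18 = ((1/7)n + 3/7)(21n^2 − 63n + 42) + (0)
Last nonzero remainder: 21n^2 − 63n + 42. Dividing through by 21 gives the monic gcd n^2 − 3n + 2.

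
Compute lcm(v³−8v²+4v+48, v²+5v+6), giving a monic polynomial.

Euclidean algorithm in ℚ[v]:
  v³−8v²+4v+48 = (v−13)(v²+5v+6) + (63v+126)
  v²+5v+6 = ((1/63)v+1/21)(63v+126) + (0)
Last nonzero remainder: 63v+126. Dividing through by 63 gives the monic gcd v+2.
Then lcm(f, g) = f·g / gcd(f, g); expanding and making the result monic gives the answer.

v⁴−5v³−20v²+60v+144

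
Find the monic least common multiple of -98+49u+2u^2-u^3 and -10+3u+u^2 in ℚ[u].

490-147u-59u^2+3u^3+u^4

Repeated division with remainder:
  -u^3+2u^2+49u-98 = (-u+5)(u^2+3u-10) + (24u-48)
  u^2+3u-10 = ((1/24)u+5/24)(24u-48) + (0)
Last nonzero remainder: 24u-48. Dividing through by 24 gives the monic gcd u-2.
Then lcm(f, g) = f·g / gcd(f, g); expanding and making the result monic gives the answer.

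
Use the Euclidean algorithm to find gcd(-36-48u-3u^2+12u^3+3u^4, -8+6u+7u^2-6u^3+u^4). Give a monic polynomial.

-2-u+u^2

Apply the Euclidean algorithm:
  3u^4+12u^3-3u^2-48u-36 = (3)(u^4-6u^3+7u^2+6u-8) + (30u^3-24u^2-66u-12)
  u^4-6u^3+7u^2+6u-8 = ((1/30)u-13/75)(30u^3-24u^2-66u-12) + ((126/25)u^2-(126/25)u-252/25)
  30u^3-24u^2-66u-12 = ((125/21)u+25/21)((126/25)u^2-(126/25)u-252/25) + (0)
Last nonzero remainder: (126/25)u^2-(126/25)u-252/25. Dividing through by 126/25 gives the monic gcd u^2-u-2.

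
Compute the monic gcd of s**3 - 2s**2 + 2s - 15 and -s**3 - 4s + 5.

s**2 + s + 5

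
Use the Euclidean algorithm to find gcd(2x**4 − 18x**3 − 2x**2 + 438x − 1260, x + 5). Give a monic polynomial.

Apply the Euclidean algorithm:
  2x**4 − 18x**3 − 2x**2 + 438x − 1260 = (2x**3 − 28x**2 + 138x − 252)(x + 5) + (0)
The last nonzero remainder x + 5 is already monic.

x + 5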